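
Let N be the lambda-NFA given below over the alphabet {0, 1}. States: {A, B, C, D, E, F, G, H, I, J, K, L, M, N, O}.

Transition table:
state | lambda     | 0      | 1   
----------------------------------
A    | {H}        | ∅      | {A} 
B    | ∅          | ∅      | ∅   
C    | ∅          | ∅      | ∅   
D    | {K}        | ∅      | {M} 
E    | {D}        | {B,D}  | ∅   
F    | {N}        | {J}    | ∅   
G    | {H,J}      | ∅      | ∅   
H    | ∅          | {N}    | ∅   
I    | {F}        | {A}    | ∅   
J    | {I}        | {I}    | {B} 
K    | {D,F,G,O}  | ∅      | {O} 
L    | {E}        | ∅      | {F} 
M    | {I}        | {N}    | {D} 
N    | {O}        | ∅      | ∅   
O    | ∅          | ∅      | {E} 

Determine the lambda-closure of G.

Start with {G}.
From G via lambda: add H, J.
From J via lambda: add I.
From I via lambda: add F.
From F via lambda: add N.
From N via lambda: add O.
No new states can be added; the closed set is {F, G, H, I, J, N, O}.

{F, G, H, I, J, N, O}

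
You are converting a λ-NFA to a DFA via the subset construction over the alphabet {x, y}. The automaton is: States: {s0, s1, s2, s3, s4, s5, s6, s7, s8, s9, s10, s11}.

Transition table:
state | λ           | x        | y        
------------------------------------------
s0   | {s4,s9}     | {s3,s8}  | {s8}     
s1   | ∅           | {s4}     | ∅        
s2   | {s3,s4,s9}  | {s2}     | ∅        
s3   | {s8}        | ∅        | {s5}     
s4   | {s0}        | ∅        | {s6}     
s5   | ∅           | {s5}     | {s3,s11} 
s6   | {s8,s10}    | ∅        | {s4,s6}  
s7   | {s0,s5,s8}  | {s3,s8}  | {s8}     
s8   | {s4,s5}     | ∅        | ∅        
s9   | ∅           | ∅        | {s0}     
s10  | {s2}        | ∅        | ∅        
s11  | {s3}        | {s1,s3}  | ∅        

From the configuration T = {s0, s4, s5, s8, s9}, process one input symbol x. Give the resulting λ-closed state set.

{s0, s3, s4, s5, s8, s9}

s0 on x → {s3, s8}.
s5 on x → {s5}.
No x-transition from s4, s8, s9.
Union after reading x: {s3, s5, s8}.
Now take the λ-closure:
From s8 via λ: add s4.
From s4 via λ: add s0.
From s0 via λ: add s9.
No new states can be added; the closed set is {s0, s3, s4, s5, s8, s9}.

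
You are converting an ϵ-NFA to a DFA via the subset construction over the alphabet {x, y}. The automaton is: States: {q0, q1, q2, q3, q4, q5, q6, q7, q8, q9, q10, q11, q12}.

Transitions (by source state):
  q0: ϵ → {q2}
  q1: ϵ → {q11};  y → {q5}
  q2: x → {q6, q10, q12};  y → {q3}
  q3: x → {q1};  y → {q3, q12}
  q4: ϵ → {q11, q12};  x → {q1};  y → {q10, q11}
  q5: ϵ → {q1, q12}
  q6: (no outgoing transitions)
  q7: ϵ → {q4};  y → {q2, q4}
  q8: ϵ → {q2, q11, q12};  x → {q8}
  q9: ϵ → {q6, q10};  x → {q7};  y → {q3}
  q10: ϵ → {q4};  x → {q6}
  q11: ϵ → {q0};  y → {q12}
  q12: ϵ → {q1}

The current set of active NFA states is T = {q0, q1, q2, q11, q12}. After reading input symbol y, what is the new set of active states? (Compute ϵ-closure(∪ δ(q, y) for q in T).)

q1 on y → {q5}.
q2 on y → {q3}.
q11 on y → {q12}.
No y-transition from q0, q12.
Union after reading y: {q3, q5, q12}.
Now take the ϵ-closure:
From q5 via ϵ: add q1.
From q1 via ϵ: add q11.
From q11 via ϵ: add q0.
From q0 via ϵ: add q2.
No new states can be added; the closed set is {q0, q1, q2, q3, q5, q11, q12}.

{q0, q1, q2, q3, q5, q11, q12}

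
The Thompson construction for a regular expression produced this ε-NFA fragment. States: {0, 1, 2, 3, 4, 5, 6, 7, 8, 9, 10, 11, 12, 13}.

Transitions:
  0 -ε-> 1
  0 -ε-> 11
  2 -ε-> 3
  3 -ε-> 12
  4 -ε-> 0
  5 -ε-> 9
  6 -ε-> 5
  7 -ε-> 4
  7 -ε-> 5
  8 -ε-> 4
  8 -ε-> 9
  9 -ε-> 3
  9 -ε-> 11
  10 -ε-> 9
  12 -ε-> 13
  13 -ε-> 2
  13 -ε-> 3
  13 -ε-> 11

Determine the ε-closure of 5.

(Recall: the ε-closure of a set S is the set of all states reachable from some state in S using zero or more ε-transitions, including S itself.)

Start with {5}.
From 5 via ε: add 9.
From 9 via ε: add 3, 11.
From 3 via ε: add 12.
From 12 via ε: add 13.
From 13 via ε: add 2.
No new states can be added; the closed set is {2, 3, 5, 9, 11, 12, 13}.

{2, 3, 5, 9, 11, 12, 13}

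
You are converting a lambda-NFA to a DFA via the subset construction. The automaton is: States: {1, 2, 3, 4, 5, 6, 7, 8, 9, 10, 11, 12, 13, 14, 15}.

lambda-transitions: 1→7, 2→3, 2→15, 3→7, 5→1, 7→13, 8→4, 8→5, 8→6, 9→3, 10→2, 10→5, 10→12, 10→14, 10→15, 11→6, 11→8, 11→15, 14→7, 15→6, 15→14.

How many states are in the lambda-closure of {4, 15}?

6

Start with {4, 15}.
From 15 via lambda: add 6, 14.
From 14 via lambda: add 7.
From 7 via lambda: add 13.
lambda-closure = {4, 6, 7, 13, 14, 15}, which has 6 states.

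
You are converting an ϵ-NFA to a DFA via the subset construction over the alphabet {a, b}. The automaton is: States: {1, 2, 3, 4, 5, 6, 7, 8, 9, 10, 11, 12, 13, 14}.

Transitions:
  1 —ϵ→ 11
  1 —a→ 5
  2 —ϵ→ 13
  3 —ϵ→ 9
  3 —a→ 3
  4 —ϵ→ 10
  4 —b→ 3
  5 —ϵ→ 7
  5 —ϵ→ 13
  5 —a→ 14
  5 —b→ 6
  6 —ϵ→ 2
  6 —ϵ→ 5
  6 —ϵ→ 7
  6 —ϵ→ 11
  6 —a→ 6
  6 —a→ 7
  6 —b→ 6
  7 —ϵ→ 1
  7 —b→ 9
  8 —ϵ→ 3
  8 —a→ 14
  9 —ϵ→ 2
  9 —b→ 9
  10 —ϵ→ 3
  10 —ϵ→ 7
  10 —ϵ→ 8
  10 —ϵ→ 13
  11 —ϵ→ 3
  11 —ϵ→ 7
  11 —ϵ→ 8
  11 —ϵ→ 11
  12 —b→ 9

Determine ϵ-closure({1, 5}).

{1, 2, 3, 5, 7, 8, 9, 11, 13}

Start with {1, 5}.
From 1 via ϵ: add 11.
From 5 via ϵ: add 7, 13.
From 11 via ϵ: add 3, 8.
From 3 via ϵ: add 9.
From 9 via ϵ: add 2.
No new states can be added; the closed set is {1, 2, 3, 5, 7, 8, 9, 11, 13}.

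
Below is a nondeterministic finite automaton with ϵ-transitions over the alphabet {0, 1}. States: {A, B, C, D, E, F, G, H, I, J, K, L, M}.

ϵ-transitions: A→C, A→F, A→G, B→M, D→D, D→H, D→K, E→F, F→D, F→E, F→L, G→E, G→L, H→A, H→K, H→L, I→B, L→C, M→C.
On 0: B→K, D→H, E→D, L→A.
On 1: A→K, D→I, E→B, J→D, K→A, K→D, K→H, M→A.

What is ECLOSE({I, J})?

Start with {I, J}.
From I via ϵ: add B.
From B via ϵ: add M.
From M via ϵ: add C.
No new states can be added; the closed set is {B, C, I, J, M}.

{B, C, I, J, M}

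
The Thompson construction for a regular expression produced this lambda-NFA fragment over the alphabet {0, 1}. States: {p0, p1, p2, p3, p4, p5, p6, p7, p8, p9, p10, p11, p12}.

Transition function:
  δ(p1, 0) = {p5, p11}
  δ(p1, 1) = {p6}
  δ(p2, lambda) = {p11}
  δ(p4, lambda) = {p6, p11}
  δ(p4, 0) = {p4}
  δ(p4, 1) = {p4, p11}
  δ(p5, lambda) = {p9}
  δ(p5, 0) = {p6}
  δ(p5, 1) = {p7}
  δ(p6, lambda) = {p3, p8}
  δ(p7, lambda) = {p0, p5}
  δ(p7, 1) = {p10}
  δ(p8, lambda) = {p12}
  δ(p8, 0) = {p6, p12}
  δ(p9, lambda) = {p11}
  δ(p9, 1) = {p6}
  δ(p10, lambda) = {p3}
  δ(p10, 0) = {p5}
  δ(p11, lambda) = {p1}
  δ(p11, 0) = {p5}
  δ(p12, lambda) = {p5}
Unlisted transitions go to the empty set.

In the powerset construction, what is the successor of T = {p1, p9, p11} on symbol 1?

{p1, p3, p5, p6, p8, p9, p11, p12}

p1 on 1 → {p6}.
p9 on 1 → {p6}.
No 1-transition from p11.
Union after reading 1: {p6}.
Now take the lambda-closure:
From p6 via lambda: add p3, p8.
From p8 via lambda: add p12.
From p12 via lambda: add p5.
From p5 via lambda: add p9.
From p9 via lambda: add p11.
From p11 via lambda: add p1.
No new states can be added; the closed set is {p1, p3, p5, p6, p8, p9, p11, p12}.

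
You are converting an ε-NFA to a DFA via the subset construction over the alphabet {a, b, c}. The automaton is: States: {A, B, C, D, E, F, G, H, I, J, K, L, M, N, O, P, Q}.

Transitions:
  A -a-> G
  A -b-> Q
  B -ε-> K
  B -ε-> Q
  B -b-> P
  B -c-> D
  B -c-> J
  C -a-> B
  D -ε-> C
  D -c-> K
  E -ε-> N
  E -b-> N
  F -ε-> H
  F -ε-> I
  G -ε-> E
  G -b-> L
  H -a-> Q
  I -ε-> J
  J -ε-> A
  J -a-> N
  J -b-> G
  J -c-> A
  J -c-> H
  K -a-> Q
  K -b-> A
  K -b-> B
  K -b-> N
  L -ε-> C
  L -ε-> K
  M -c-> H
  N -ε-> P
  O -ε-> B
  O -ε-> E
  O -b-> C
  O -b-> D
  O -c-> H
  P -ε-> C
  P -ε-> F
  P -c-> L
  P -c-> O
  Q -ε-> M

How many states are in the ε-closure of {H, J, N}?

Start with {H, J, N}.
From J via ε: add A.
From N via ε: add P.
From P via ε: add C, F.
From F via ε: add I.
ε-closure = {A, C, F, H, I, J, N, P}, which has 8 states.

8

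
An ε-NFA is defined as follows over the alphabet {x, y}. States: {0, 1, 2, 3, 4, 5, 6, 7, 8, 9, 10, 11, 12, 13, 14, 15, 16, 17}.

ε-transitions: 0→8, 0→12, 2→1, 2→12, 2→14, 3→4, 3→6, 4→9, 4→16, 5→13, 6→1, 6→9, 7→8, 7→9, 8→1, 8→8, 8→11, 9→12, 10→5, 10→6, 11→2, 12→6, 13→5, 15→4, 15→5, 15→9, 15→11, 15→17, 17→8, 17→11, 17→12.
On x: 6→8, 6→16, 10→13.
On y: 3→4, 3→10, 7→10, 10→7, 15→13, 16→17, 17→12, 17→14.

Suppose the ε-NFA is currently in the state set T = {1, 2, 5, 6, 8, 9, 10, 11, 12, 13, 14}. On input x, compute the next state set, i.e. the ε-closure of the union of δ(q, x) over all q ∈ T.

6 on x → {8, 16}.
10 on x → {13}.
No x-transition from 1, 2, 5, 8, 9, 11, 12, 13, 14.
Union after reading x: {8, 13, 16}.
Now take the ε-closure:
From 8 via ε: add 1, 11.
From 13 via ε: add 5.
From 11 via ε: add 2.
From 2 via ε: add 12, 14.
From 12 via ε: add 6.
From 6 via ε: add 9.
No new states can be added; the closed set is {1, 2, 5, 6, 8, 9, 11, 12, 13, 14, 16}.

{1, 2, 5, 6, 8, 9, 11, 12, 13, 14, 16}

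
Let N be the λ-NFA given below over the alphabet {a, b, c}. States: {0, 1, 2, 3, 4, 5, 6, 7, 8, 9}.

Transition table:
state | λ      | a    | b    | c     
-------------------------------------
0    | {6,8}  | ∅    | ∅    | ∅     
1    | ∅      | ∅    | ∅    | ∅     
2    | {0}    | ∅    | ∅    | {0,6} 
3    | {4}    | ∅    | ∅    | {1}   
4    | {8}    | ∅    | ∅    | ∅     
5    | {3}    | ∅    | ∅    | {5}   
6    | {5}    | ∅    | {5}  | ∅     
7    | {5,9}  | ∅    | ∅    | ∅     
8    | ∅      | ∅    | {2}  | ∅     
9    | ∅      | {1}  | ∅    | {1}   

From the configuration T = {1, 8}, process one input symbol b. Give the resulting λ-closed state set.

{0, 2, 3, 4, 5, 6, 8}

8 on b → {2}.
No b-transition from 1.
Union after reading b: {2}.
Now take the λ-closure:
From 2 via λ: add 0.
From 0 via λ: add 6, 8.
From 6 via λ: add 5.
From 5 via λ: add 3.
From 3 via λ: add 4.
No new states can be added; the closed set is {0, 2, 3, 4, 5, 6, 8}.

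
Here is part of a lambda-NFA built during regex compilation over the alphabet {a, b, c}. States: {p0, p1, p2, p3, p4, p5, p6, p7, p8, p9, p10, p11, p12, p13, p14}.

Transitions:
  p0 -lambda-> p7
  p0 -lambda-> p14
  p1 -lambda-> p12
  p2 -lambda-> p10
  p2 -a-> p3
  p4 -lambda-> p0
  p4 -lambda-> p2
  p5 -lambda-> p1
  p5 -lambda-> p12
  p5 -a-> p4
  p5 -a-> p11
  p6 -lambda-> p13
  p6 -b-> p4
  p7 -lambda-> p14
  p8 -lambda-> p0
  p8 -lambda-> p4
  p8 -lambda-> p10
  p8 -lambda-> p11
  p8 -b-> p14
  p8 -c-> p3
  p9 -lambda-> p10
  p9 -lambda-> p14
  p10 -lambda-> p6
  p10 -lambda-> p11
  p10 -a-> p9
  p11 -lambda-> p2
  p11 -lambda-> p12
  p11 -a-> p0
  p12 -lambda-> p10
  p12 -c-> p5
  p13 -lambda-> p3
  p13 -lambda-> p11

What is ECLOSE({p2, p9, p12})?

Start with {p2, p9, p12}.
From p2 via lambda: add p10.
From p9 via lambda: add p14.
From p10 via lambda: add p6, p11.
From p6 via lambda: add p13.
From p13 via lambda: add p3.
No new states can be added; the closed set is {p2, p3, p6, p9, p10, p11, p12, p13, p14}.

{p2, p3, p6, p9, p10, p11, p12, p13, p14}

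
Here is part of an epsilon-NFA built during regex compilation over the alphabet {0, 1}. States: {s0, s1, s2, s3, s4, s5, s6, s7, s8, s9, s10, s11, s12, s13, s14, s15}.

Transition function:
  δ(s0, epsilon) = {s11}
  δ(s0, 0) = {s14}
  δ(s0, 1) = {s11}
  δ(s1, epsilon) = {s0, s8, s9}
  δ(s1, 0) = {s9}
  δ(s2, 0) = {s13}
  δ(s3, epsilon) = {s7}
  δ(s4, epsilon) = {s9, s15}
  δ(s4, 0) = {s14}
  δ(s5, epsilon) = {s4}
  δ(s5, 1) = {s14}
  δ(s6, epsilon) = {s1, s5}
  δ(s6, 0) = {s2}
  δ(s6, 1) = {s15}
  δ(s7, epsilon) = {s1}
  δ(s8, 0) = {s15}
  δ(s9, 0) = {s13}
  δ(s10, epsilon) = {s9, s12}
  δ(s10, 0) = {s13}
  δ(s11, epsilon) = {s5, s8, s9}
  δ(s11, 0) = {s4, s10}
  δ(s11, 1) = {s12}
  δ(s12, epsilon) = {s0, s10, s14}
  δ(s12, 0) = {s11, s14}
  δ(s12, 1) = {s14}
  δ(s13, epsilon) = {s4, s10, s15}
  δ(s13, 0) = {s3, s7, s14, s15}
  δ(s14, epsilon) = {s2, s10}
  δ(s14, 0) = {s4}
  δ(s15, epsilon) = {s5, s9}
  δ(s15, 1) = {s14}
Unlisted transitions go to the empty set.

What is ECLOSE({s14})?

Start with {s14}.
From s14 via epsilon: add s2, s10.
From s10 via epsilon: add s9, s12.
From s12 via epsilon: add s0.
From s0 via epsilon: add s11.
From s11 via epsilon: add s5, s8.
From s5 via epsilon: add s4.
From s4 via epsilon: add s15.
No new states can be added; the closed set is {s0, s2, s4, s5, s8, s9, s10, s11, s12, s14, s15}.

{s0, s2, s4, s5, s8, s9, s10, s11, s12, s14, s15}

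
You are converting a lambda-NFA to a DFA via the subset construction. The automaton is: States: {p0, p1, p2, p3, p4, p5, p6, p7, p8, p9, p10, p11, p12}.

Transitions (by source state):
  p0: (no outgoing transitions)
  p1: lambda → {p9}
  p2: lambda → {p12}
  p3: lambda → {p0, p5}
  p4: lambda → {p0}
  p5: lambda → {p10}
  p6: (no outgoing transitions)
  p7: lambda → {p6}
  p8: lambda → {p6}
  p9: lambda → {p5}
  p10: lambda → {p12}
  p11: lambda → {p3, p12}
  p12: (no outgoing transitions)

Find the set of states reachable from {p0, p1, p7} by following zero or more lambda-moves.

Start with {p0, p1, p7}.
From p1 via lambda: add p9.
From p7 via lambda: add p6.
From p9 via lambda: add p5.
From p5 via lambda: add p10.
From p10 via lambda: add p12.
No new states can be added; the closed set is {p0, p1, p5, p6, p7, p9, p10, p12}.

{p0, p1, p5, p6, p7, p9, p10, p12}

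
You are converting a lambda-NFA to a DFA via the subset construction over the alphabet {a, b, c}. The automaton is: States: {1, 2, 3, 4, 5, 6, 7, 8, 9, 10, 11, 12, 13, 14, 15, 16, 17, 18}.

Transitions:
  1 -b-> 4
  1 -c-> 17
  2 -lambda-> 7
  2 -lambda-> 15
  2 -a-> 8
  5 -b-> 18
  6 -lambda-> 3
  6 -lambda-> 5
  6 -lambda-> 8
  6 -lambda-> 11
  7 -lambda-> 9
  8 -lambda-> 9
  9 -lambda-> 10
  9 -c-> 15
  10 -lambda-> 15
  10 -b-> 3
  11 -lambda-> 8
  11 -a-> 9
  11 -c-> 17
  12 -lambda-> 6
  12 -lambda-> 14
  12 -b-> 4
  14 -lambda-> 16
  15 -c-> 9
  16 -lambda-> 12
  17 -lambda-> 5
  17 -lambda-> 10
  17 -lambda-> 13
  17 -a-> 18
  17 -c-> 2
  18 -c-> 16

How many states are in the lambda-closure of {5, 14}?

Start with {5, 14}.
From 14 via lambda: add 16.
From 16 via lambda: add 12.
From 12 via lambda: add 6.
From 6 via lambda: add 3, 8, 11.
From 8 via lambda: add 9.
From 9 via lambda: add 10.
From 10 via lambda: add 15.
lambda-closure = {3, 5, 6, 8, 9, 10, 11, 12, 14, 15, 16}, which has 11 states.

11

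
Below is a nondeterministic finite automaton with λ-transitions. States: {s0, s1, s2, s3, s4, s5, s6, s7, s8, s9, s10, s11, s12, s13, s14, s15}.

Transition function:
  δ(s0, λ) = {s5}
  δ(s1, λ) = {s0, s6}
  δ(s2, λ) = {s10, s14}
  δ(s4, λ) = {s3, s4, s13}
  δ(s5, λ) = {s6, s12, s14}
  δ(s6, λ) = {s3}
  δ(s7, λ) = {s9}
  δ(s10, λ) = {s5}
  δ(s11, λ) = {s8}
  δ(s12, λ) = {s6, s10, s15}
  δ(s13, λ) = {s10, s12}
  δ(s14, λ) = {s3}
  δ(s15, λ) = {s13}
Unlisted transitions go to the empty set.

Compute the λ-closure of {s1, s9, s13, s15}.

{s0, s1, s3, s5, s6, s9, s10, s12, s13, s14, s15}

Start with {s1, s9, s13, s15}.
From s1 via λ: add s0, s6.
From s13 via λ: add s10, s12.
From s0 via λ: add s5.
From s6 via λ: add s3.
From s5 via λ: add s14.
No new states can be added; the closed set is {s0, s1, s3, s5, s6, s9, s10, s12, s13, s14, s15}.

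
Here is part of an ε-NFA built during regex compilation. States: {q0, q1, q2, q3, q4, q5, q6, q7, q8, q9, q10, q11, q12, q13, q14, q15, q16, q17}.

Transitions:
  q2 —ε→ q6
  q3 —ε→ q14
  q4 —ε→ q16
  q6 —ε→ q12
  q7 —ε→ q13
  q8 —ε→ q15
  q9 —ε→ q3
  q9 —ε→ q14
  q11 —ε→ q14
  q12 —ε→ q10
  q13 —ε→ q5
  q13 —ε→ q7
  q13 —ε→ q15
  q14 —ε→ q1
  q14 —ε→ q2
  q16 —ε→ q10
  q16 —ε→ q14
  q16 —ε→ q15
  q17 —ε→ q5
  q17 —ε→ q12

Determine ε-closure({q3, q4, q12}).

Start with {q3, q4, q12}.
From q3 via ε: add q14.
From q4 via ε: add q16.
From q12 via ε: add q10.
From q14 via ε: add q1, q2.
From q16 via ε: add q15.
From q2 via ε: add q6.
No new states can be added; the closed set is {q1, q2, q3, q4, q6, q10, q12, q14, q15, q16}.

{q1, q2, q3, q4, q6, q10, q12, q14, q15, q16}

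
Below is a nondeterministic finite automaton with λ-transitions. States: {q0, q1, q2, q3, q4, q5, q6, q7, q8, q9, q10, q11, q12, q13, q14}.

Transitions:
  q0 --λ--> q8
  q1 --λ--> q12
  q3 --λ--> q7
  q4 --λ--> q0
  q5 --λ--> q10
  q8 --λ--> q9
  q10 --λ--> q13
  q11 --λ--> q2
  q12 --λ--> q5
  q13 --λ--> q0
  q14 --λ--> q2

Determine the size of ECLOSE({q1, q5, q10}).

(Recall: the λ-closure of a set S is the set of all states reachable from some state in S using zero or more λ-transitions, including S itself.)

8

Start with {q1, q5, q10}.
From q1 via λ: add q12.
From q10 via λ: add q13.
From q13 via λ: add q0.
From q0 via λ: add q8.
From q8 via λ: add q9.
λ-closure = {q0, q1, q5, q8, q9, q10, q12, q13}, which has 8 states.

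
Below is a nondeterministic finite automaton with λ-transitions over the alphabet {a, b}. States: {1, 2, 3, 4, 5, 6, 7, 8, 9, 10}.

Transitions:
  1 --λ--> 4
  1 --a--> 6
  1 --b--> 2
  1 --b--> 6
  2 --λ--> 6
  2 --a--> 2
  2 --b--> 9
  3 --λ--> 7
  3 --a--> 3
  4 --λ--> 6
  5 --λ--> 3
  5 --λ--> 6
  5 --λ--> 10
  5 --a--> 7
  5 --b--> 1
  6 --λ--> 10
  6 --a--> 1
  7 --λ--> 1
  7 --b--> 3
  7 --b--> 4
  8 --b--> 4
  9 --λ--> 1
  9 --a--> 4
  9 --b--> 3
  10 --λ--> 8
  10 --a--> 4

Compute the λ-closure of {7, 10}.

Start with {7, 10}.
From 7 via λ: add 1.
From 10 via λ: add 8.
From 1 via λ: add 4.
From 4 via λ: add 6.
No new states can be added; the closed set is {1, 4, 6, 7, 8, 10}.

{1, 4, 6, 7, 8, 10}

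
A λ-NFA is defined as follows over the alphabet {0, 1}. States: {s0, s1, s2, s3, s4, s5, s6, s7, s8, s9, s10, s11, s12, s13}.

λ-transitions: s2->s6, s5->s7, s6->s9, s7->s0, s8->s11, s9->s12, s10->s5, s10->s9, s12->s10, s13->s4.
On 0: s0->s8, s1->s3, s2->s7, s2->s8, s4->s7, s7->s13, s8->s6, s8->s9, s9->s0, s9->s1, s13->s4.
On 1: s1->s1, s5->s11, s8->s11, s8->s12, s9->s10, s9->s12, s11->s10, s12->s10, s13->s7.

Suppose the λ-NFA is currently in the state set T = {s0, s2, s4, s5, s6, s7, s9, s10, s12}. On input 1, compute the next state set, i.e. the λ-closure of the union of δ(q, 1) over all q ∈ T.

{s0, s5, s7, s9, s10, s11, s12}

s5 on 1 → {s11}.
s9 on 1 → {s10, s12}.
s12 on 1 → {s10}.
No 1-transition from s0, s2, s4, s6, s7, s10.
Union after reading 1: {s10, s11, s12}.
Now take the λ-closure:
From s10 via λ: add s5, s9.
From s5 via λ: add s7.
From s7 via λ: add s0.
No new states can be added; the closed set is {s0, s5, s7, s9, s10, s11, s12}.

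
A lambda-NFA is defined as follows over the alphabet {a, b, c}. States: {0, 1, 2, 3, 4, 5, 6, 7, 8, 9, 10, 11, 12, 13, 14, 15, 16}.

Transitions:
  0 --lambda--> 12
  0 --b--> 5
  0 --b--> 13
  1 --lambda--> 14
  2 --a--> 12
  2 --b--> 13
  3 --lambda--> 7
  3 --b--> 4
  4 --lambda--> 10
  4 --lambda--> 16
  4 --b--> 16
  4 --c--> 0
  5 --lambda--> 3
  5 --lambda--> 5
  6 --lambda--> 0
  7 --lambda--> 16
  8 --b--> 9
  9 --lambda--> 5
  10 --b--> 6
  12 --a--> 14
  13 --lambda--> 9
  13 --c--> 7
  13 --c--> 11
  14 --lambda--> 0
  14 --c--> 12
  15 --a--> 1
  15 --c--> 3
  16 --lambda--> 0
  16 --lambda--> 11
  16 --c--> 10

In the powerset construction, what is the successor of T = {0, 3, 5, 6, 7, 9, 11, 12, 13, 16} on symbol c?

13 on c → {7, 11}.
16 on c → {10}.
No c-transition from 0, 3, 5, 6, 7, 9, 11, 12.
Union after reading c: {7, 10, 11}.
Now take the lambda-closure:
From 7 via lambda: add 16.
From 16 via lambda: add 0.
From 0 via lambda: add 12.
No new states can be added; the closed set is {0, 7, 10, 11, 12, 16}.

{0, 7, 10, 11, 12, 16}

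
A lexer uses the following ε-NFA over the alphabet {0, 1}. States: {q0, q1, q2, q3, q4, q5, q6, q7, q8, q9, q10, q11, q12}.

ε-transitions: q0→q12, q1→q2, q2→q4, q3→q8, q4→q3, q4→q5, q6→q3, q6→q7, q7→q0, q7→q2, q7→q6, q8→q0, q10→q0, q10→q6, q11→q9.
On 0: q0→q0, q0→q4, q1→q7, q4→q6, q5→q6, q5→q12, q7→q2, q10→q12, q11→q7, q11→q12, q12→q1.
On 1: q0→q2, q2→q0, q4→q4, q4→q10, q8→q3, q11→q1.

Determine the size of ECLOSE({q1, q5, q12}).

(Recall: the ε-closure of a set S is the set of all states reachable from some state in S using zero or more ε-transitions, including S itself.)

8

Start with {q1, q5, q12}.
From q1 via ε: add q2.
From q2 via ε: add q4.
From q4 via ε: add q3.
From q3 via ε: add q8.
From q8 via ε: add q0.
ε-closure = {q0, q1, q2, q3, q4, q5, q8, q12}, which has 8 states.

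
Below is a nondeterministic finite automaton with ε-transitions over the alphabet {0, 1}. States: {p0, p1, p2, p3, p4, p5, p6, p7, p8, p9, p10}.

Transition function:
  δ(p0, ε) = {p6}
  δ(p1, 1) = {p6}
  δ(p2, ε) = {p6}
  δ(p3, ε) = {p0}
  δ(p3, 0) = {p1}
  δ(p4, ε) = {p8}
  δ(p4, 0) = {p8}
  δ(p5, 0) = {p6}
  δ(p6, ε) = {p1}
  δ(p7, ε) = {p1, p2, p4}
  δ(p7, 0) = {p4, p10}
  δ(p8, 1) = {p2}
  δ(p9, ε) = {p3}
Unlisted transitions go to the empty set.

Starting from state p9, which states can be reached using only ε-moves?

{p0, p1, p3, p6, p9}

Start with {p9}.
From p9 via ε: add p3.
From p3 via ε: add p0.
From p0 via ε: add p6.
From p6 via ε: add p1.
No new states can be added; the closed set is {p0, p1, p3, p6, p9}.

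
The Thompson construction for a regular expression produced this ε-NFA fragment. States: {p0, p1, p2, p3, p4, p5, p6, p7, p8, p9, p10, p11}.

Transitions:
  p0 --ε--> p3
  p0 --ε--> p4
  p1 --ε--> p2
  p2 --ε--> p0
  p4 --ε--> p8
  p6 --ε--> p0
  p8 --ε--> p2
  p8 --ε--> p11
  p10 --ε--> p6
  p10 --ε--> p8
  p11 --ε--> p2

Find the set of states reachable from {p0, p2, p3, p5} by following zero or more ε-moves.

{p0, p2, p3, p4, p5, p8, p11}

Start with {p0, p2, p3, p5}.
From p0 via ε: add p4.
From p4 via ε: add p8.
From p8 via ε: add p11.
No new states can be added; the closed set is {p0, p2, p3, p4, p5, p8, p11}.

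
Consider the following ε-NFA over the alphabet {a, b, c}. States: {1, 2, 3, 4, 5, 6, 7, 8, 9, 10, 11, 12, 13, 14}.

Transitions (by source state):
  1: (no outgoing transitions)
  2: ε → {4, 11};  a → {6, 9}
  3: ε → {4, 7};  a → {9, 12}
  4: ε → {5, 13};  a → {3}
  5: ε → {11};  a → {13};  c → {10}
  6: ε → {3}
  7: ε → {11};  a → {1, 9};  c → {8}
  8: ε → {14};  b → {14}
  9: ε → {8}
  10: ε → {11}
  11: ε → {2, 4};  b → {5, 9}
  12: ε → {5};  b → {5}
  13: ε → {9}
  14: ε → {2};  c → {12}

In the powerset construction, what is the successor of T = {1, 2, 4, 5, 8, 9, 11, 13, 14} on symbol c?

{2, 4, 5, 8, 9, 10, 11, 12, 13, 14}

5 on c → {10}.
14 on c → {12}.
No c-transition from 1, 2, 4, 8, 9, 11, 13.
Union after reading c: {10, 12}.
Now take the ε-closure:
From 10 via ε: add 11.
From 12 via ε: add 5.
From 11 via ε: add 2, 4.
From 4 via ε: add 13.
From 13 via ε: add 9.
From 9 via ε: add 8.
From 8 via ε: add 14.
No new states can be added; the closed set is {2, 4, 5, 8, 9, 10, 11, 12, 13, 14}.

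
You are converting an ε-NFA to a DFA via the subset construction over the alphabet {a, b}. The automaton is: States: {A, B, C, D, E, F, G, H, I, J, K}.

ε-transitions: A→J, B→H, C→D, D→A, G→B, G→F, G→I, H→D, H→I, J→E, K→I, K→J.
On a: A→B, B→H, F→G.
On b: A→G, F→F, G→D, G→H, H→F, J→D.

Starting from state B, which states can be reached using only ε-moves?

Start with {B}.
From B via ε: add H.
From H via ε: add D, I.
From D via ε: add A.
From A via ε: add J.
From J via ε: add E.
No new states can be added; the closed set is {A, B, D, E, H, I, J}.

{A, B, D, E, H, I, J}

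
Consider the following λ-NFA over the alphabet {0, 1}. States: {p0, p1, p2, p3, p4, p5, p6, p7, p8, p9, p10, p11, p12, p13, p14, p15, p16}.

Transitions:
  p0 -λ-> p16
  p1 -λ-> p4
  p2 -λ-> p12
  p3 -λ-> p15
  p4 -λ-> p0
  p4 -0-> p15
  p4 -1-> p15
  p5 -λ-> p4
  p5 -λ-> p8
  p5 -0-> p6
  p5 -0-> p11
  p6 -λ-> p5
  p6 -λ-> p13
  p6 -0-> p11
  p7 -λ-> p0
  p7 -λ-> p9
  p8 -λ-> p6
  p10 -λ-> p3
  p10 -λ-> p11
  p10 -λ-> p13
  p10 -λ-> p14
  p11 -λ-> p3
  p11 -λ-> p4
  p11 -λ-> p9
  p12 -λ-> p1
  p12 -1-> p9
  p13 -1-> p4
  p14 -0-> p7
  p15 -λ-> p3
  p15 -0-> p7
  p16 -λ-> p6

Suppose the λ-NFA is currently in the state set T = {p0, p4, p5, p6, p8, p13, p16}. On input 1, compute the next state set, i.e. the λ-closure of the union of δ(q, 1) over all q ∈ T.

p4 on 1 → {p15}.
p13 on 1 → {p4}.
No 1-transition from p0, p5, p6, p8, p16.
Union after reading 1: {p4, p15}.
Now take the λ-closure:
From p4 via λ: add p0.
From p15 via λ: add p3.
From p0 via λ: add p16.
From p16 via λ: add p6.
From p6 via λ: add p5, p13.
From p5 via λ: add p8.
No new states can be added; the closed set is {p0, p3, p4, p5, p6, p8, p13, p15, p16}.

{p0, p3, p4, p5, p6, p8, p13, p15, p16}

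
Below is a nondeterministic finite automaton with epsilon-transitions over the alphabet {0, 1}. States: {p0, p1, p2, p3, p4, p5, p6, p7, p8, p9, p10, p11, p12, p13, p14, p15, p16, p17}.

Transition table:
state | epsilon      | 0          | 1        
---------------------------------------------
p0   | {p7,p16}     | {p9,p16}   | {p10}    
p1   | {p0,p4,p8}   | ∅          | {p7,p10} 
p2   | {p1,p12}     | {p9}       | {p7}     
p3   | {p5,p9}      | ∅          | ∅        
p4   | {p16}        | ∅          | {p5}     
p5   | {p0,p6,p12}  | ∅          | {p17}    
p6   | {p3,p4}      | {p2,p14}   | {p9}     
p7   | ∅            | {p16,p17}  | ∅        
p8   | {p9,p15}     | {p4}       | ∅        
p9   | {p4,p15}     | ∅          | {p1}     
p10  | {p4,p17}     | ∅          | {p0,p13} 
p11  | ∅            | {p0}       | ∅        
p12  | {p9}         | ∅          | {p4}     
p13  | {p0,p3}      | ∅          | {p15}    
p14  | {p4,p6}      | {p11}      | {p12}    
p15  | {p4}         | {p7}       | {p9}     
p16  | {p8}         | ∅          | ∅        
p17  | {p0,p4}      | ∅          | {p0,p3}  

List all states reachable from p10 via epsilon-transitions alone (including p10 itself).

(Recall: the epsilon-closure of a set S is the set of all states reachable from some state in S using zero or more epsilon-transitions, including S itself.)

{p0, p4, p7, p8, p9, p10, p15, p16, p17}

Start with {p10}.
From p10 via epsilon: add p4, p17.
From p4 via epsilon: add p16.
From p17 via epsilon: add p0.
From p0 via epsilon: add p7.
From p16 via epsilon: add p8.
From p8 via epsilon: add p9, p15.
No new states can be added; the closed set is {p0, p4, p7, p8, p9, p10, p15, p16, p17}.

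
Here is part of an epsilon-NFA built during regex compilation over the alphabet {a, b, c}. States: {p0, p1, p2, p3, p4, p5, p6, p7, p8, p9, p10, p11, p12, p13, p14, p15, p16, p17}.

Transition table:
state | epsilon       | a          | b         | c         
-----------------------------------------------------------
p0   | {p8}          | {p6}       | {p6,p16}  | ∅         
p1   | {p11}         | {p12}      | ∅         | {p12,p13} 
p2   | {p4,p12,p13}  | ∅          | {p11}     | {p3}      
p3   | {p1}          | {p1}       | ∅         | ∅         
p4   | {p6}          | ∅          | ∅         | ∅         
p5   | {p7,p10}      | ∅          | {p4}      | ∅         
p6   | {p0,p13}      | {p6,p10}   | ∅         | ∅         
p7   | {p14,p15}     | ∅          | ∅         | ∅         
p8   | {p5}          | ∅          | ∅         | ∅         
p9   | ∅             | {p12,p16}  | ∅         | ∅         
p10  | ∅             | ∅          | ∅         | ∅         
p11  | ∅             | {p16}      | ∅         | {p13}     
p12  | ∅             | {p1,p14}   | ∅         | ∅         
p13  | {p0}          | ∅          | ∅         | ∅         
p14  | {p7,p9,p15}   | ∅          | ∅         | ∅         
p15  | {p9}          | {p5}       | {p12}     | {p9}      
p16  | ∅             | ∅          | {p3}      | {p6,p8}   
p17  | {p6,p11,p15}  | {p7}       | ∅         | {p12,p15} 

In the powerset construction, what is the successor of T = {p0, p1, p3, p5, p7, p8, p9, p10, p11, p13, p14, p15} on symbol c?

p1 on c → {p12, p13}.
p11 on c → {p13}.
p15 on c → {p9}.
No c-transition from p0, p3, p5, p7, p8, p9, p10, p13, p14.
Union after reading c: {p9, p12, p13}.
Now take the epsilon-closure:
From p13 via epsilon: add p0.
From p0 via epsilon: add p8.
From p8 via epsilon: add p5.
From p5 via epsilon: add p7, p10.
From p7 via epsilon: add p14, p15.
No new states can be added; the closed set is {p0, p5, p7, p8, p9, p10, p12, p13, p14, p15}.

{p0, p5, p7, p8, p9, p10, p12, p13, p14, p15}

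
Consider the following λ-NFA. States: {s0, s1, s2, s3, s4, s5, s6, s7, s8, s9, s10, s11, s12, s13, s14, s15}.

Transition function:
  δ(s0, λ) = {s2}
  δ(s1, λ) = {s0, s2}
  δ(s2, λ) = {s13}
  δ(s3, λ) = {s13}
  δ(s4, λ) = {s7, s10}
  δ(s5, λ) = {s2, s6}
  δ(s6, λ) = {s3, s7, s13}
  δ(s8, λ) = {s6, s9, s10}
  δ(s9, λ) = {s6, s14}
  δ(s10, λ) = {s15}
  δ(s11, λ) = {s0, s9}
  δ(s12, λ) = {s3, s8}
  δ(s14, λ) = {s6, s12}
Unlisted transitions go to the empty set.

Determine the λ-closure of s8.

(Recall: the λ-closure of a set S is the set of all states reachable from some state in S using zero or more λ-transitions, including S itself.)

{s3, s6, s7, s8, s9, s10, s12, s13, s14, s15}

Start with {s8}.
From s8 via λ: add s6, s9, s10.
From s6 via λ: add s3, s7, s13.
From s9 via λ: add s14.
From s10 via λ: add s15.
From s14 via λ: add s12.
No new states can be added; the closed set is {s3, s6, s7, s8, s9, s10, s12, s13, s14, s15}.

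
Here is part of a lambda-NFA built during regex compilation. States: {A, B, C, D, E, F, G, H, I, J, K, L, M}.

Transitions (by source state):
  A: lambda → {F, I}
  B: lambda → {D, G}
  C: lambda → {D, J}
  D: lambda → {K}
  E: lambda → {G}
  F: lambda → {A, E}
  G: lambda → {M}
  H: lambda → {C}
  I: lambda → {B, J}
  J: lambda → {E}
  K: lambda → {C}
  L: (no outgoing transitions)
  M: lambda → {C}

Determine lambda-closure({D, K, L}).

{C, D, E, G, J, K, L, M}

Start with {D, K, L}.
From K via lambda: add C.
From C via lambda: add J.
From J via lambda: add E.
From E via lambda: add G.
From G via lambda: add M.
No new states can be added; the closed set is {C, D, E, G, J, K, L, M}.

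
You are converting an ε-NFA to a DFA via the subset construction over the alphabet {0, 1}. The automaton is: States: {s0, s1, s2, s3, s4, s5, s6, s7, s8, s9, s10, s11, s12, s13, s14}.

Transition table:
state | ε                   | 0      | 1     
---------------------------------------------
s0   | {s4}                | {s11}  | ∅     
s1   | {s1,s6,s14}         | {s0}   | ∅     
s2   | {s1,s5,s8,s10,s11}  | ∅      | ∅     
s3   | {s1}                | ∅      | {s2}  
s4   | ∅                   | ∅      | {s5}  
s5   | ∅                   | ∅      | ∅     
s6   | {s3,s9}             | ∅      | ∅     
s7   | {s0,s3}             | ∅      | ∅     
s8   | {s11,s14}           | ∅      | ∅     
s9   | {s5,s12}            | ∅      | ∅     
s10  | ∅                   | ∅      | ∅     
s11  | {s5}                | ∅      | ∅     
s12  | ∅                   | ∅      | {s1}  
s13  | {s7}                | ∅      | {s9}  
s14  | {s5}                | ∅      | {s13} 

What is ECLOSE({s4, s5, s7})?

{s0, s1, s3, s4, s5, s6, s7, s9, s12, s14}

Start with {s4, s5, s7}.
From s7 via ε: add s0, s3.
From s3 via ε: add s1.
From s1 via ε: add s6, s14.
From s6 via ε: add s9.
From s9 via ε: add s12.
No new states can be added; the closed set is {s0, s1, s3, s4, s5, s6, s7, s9, s12, s14}.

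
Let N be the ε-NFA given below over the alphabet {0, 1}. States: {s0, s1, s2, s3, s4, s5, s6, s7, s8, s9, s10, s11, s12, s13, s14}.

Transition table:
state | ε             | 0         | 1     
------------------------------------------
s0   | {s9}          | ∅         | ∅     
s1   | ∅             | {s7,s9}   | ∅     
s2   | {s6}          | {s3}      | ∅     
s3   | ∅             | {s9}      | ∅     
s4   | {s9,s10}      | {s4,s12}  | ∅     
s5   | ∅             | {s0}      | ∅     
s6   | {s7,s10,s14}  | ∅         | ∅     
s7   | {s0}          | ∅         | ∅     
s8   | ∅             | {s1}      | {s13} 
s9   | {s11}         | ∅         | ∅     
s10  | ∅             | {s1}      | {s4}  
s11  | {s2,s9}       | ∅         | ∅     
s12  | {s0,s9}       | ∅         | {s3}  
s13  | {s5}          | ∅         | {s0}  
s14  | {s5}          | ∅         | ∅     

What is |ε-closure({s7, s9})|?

9

Start with {s7, s9}.
From s7 via ε: add s0.
From s9 via ε: add s11.
From s11 via ε: add s2.
From s2 via ε: add s6.
From s6 via ε: add s10, s14.
From s14 via ε: add s5.
ε-closure = {s0, s2, s5, s6, s7, s9, s10, s11, s14}, which has 9 states.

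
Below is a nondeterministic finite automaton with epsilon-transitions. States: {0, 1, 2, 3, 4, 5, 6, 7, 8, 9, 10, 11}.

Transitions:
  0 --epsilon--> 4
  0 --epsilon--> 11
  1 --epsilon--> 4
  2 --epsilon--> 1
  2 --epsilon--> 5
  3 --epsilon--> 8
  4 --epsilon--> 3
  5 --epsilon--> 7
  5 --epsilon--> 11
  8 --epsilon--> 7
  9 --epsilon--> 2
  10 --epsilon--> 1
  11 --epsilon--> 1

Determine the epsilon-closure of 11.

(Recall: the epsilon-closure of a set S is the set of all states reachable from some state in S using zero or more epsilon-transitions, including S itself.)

{1, 3, 4, 7, 8, 11}

Start with {11}.
From 11 via epsilon: add 1.
From 1 via epsilon: add 4.
From 4 via epsilon: add 3.
From 3 via epsilon: add 8.
From 8 via epsilon: add 7.
No new states can be added; the closed set is {1, 3, 4, 7, 8, 11}.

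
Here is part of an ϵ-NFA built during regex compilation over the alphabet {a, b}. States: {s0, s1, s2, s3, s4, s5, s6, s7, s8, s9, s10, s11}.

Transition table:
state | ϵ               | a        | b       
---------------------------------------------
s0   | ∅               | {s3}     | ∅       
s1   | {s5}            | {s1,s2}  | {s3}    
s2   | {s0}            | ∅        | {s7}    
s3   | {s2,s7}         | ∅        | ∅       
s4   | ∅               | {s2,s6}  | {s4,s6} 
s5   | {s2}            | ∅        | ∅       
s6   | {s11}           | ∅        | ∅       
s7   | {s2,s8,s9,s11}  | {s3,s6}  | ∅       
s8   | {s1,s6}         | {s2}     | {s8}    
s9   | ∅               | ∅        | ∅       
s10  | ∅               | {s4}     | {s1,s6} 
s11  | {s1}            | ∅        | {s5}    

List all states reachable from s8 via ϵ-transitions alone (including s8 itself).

{s0, s1, s2, s5, s6, s8, s11}

Start with {s8}.
From s8 via ϵ: add s1, s6.
From s1 via ϵ: add s5.
From s6 via ϵ: add s11.
From s5 via ϵ: add s2.
From s2 via ϵ: add s0.
No new states can be added; the closed set is {s0, s1, s2, s5, s6, s8, s11}.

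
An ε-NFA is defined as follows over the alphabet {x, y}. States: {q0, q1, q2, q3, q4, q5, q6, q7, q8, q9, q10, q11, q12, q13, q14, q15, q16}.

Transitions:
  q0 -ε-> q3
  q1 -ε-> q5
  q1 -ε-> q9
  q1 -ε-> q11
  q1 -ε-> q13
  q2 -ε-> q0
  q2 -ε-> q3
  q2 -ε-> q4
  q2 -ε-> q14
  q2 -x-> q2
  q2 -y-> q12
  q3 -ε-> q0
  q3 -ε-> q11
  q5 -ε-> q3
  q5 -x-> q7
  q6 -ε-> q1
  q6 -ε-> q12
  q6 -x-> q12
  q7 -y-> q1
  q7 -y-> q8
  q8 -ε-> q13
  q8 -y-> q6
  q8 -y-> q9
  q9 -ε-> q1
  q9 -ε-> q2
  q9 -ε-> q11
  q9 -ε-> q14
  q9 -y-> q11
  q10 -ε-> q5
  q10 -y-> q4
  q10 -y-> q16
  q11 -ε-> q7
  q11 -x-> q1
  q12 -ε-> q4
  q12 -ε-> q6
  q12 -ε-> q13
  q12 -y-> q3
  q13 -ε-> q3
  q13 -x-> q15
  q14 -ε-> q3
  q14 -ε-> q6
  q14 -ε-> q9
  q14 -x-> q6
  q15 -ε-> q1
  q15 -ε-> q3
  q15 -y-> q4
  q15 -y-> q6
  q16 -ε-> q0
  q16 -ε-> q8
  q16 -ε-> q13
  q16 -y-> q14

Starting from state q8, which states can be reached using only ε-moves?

{q0, q3, q7, q8, q11, q13}

Start with {q8}.
From q8 via ε: add q13.
From q13 via ε: add q3.
From q3 via ε: add q0, q11.
From q11 via ε: add q7.
No new states can be added; the closed set is {q0, q3, q7, q8, q11, q13}.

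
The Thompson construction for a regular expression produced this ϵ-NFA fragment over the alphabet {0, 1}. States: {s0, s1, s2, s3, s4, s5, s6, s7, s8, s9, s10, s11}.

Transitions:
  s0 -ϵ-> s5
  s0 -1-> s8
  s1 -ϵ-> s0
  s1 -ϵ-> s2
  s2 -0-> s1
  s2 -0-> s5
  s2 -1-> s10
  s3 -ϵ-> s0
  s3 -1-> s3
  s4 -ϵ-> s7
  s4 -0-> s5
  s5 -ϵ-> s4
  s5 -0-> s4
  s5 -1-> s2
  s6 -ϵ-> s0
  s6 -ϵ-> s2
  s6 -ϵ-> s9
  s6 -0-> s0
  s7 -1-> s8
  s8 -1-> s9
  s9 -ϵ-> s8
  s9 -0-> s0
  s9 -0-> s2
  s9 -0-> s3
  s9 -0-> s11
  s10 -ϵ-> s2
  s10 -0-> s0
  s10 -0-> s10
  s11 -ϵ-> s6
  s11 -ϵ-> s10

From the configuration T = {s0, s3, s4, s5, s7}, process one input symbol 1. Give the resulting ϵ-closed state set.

{s0, s2, s3, s4, s5, s7, s8}

s0 on 1 → {s8}.
s3 on 1 → {s3}.
s5 on 1 → {s2}.
s7 on 1 → {s8}.
No 1-transition from s4.
Union after reading 1: {s2, s3, s8}.
Now take the ϵ-closure:
From s3 via ϵ: add s0.
From s0 via ϵ: add s5.
From s5 via ϵ: add s4.
From s4 via ϵ: add s7.
No new states can be added; the closed set is {s0, s2, s3, s4, s5, s7, s8}.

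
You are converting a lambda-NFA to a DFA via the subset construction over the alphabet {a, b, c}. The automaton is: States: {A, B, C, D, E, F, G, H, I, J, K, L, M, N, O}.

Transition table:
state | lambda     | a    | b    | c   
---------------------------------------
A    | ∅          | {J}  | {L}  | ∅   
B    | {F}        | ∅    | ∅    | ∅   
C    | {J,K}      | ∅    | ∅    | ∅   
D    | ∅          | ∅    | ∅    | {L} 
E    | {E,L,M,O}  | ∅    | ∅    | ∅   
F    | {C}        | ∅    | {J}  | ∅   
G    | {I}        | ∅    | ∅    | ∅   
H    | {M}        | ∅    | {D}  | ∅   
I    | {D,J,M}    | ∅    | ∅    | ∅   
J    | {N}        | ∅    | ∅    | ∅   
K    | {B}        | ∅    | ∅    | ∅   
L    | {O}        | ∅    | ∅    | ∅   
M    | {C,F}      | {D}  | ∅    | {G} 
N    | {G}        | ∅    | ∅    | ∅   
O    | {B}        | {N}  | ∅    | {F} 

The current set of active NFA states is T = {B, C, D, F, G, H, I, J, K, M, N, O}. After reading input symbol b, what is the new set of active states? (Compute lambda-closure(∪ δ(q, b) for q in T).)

{B, C, D, F, G, I, J, K, M, N}

F on b → {J}.
H on b → {D}.
No b-transition from B, C, D, G, I, J, K, M, N, O.
Union after reading b: {D, J}.
Now take the lambda-closure:
From J via lambda: add N.
From N via lambda: add G.
From G via lambda: add I.
From I via lambda: add M.
From M via lambda: add C, F.
From C via lambda: add K.
From K via lambda: add B.
No new states can be added; the closed set is {B, C, D, F, G, I, J, K, M, N}.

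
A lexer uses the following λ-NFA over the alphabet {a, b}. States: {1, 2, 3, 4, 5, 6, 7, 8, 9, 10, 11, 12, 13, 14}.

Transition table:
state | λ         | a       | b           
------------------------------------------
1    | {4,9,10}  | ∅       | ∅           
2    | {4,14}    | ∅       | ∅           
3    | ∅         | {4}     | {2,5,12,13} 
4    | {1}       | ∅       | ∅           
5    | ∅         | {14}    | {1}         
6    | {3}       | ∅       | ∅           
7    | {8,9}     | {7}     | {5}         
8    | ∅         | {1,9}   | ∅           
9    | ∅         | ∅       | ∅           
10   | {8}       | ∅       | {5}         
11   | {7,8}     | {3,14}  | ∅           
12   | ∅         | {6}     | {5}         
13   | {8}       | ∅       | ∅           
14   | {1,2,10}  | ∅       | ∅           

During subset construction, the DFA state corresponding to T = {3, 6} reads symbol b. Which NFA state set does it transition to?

{1, 2, 4, 5, 8, 9, 10, 12, 13, 14}

3 on b → {2, 5, 12, 13}.
No b-transition from 6.
Union after reading b: {2, 5, 12, 13}.
Now take the λ-closure:
From 2 via λ: add 4, 14.
From 13 via λ: add 8.
From 4 via λ: add 1.
From 14 via λ: add 10.
From 1 via λ: add 9.
No new states can be added; the closed set is {1, 2, 4, 5, 8, 9, 10, 12, 13, 14}.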